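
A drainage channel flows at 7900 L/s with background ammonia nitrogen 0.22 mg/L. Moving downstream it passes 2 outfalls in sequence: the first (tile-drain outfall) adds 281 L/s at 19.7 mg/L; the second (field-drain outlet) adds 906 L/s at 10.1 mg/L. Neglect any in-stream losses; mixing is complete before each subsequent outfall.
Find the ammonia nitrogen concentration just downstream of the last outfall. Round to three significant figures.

1.81 mg/L

After outfall 1: Q = 7900 + 281.0 = 8181 L/s; C = (7900·0.2200 + 281.0·19.70)/8181 = 0.8891 mg/L.
After outfall 2: Q = 8181 + 906.0 = 9087 L/s; C = (8181·0.8891 + 906.0·10.10)/9087 = 1.807 mg/L.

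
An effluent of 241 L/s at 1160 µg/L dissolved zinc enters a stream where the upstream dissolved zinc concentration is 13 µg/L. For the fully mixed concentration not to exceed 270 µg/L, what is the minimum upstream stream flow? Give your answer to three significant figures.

835 L/s

Set C_mix = 270: (Q·13.00 + 241.0·1160) / (Q + 241.0) = 270
→ Q = 241.0·(1160 − 270)/(270 − 13.00) = 834.6 L/s.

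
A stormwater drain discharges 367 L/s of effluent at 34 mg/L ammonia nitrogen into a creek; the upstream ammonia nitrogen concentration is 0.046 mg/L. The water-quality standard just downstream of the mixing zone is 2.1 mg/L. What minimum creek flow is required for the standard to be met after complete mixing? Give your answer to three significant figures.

5700 L/s

Set C_mix = 2.1: (Q·0.04600 + 367.0·34.00) / (Q + 367.0) = 2.1
→ Q = 367.0·(34.00 − 2.1)/(2.1 − 0.04600) = 5700 L/s.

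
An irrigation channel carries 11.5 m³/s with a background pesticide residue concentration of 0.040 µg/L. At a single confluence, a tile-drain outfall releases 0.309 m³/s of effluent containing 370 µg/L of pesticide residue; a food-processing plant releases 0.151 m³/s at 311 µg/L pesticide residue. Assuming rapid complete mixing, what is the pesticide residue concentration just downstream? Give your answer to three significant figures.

Mixed concentration C = ΣQC/ΣQ = (11.50·0.04000 + 0.3090·370.0 + 0.1510·311.0) / 11.96 = 161.8/11.96 = 13.52 µg/L.

13.5 µg/L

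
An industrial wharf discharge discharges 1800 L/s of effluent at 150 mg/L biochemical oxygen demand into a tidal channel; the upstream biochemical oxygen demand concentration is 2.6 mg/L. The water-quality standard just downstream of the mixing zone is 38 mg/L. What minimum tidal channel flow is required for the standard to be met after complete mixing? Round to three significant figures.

Set C_mix = 38: (Q·2.600 + 1800·150.0) / (Q + 1800) = 38
→ Q = 1800·(150.0 − 38)/(38 − 2.600) = 5695 L/s.

5690 L/s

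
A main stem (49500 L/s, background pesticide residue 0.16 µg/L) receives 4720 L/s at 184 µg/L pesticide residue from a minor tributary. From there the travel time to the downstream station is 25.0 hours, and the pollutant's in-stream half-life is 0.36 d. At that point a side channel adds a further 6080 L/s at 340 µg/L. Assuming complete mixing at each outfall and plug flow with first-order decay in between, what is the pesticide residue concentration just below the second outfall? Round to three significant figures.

Mass balance: C = (49500·0.1600 + 4720·184.0) / 54220 = 876400/54220 = 16.16 µg/L; combined flow 54220 L/s.
Half-life 0.36 d → k = ln 2 / 0.36 = 1.925 d⁻¹.
First-order decay: C = 16.16·exp(−k·t) = 16.16·0.1346 = 2.175 µg/L.
Second outfall: C = (54220·2.175 + 6080·340.0)/60300 = 36.24 µg/L.

36.2 µg/L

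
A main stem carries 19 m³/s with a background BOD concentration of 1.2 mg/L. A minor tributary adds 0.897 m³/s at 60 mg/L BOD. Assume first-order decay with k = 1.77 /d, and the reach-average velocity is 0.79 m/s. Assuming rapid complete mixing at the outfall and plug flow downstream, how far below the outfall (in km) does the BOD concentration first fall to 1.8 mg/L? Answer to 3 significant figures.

Conservation of mass: C = (19.00·1.200 + 0.8970·60.00) / 19.90 = 76.62/19.90 = 3.851 mg/L.
Set 3.851·exp(−k·t) = 1.8 → t = ln(3.851/1.8)/k = 37120 s = 10.31 h.
Distance = v·t = 0.79·37120 = 29330 m = 29.33 km.

29.3 km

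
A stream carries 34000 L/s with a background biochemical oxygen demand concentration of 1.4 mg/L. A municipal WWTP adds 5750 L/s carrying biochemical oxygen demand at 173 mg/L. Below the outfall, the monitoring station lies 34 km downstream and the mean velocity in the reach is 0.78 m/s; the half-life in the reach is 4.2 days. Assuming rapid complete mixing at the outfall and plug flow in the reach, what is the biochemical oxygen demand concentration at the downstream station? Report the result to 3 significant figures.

24.1 mg/L

After mixing, C = (34000·1.400 + 5750·173.0) / 39750 = 1042000/39750 = 26.22 mg/L.
Travel time t = 34·1000 / 0.78 = 43590 s = 12.11 h.
Half-life 4.2 d → k = ln 2 / 4.2 = 0.1650 d⁻¹.
Decay over the reach: 26.22·exp(−kt) = 26.22·0.9201 = 24.13 mg/L.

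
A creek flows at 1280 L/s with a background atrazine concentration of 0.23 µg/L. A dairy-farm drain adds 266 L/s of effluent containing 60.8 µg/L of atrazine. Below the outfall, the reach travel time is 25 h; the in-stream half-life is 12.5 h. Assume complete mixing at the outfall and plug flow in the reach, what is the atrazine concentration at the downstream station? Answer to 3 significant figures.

2.66 µg/L

Flow-weighted average: C = (1280·0.2300 + 266.0·60.80) / 1546 = 16470/1546 = 10.65 µg/L.
Half-life 12.5 h → k = ln 2 / 12.5 = 0.05545 h⁻¹ = 1.331 d⁻¹.
Applying C = C₀e^(−kt): 10.65 × 0.2500 = 2.663 µg/L.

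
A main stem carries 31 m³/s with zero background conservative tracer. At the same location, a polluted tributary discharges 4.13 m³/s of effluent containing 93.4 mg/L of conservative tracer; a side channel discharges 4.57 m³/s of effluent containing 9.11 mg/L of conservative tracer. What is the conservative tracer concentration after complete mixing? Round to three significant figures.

Mass balance: C = (31.00·0 + 4.130·93.40 + 4.570·9.110) / 39.70 = 427.4/39.70 = 10.77 mg/L.

10.8 mg/L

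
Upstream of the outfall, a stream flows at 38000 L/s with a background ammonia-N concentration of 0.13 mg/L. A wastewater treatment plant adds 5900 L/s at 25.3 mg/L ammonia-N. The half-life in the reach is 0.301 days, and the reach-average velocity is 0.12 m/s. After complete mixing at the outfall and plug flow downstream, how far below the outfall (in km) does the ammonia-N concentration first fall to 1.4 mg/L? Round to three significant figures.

4.14 km

After mixing, C = (38000·0.1300 + 5900·25.30) / 43900 = 154200/43900 = 3.513 mg/L.
Half-life 0.301 d → k = ln 2 / 0.301 = 2.303 d⁻¹.
Set 3.513·exp(−k·t) = 1.4 → t = ln(3.513/1.4)/k = 34520 s = 9.588 h.
Distance = v·t = 0.12·34520 = 4142 m = 4.142 km.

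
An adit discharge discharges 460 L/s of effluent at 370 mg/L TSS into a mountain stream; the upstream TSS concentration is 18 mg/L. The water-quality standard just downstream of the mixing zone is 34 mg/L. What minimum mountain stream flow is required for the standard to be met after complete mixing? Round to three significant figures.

Set C_mix = 34: (Q·18.00 + 460.0·370.0) / (Q + 460.0) = 34
→ Q = 460.0·(370.0 − 34)/(34 − 18.00) = 9660 L/s.

9660 L/s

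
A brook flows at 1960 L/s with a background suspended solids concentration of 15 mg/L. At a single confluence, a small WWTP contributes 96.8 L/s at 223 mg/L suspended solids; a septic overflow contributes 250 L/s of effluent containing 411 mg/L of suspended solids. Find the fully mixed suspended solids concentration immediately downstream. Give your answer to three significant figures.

Conservation of mass: C = (1960·15.00 + 96.80·223.0 + 250.0·411.0) / 2307 = 153700/2307 = 66.64 mg/L.

66.6 mg/L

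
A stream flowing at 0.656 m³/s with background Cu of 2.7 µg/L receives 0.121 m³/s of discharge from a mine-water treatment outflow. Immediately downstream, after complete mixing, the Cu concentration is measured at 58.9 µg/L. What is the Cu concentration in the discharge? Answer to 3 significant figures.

364 µg/L

Mass balance: 0.6560·2.700 + 0.1210·Cₑ = 0.7770·58.90
→ Cₑ = (0.7770·58.90 − 0.6560·2.700) / 0.1210 = 363.6 µg/L.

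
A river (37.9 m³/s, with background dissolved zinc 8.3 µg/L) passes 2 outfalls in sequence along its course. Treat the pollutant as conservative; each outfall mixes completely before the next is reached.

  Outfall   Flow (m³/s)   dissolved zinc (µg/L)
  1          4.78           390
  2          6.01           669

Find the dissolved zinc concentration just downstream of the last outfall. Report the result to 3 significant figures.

Outfall 1: combined Q = 42.68 m³/s; C = (37.90·8.300 + 4.780·390.0)/42.68 = 51.05 µg/L.
Outfall 2: combined Q = 48.69 m³/s; C = (42.68·51.05 + 6.010·669.0)/48.69 = 127.3 µg/L.

127 µg/L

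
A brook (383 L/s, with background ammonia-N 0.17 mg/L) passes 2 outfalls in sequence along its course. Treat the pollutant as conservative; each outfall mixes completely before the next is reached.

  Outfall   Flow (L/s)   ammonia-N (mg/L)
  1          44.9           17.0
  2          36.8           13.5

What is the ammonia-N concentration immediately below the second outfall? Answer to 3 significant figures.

Outfall 1: combined Q = 427.9 L/s; C = (383.0·0.1700 + 44.90·17.00)/427.9 = 1.936 mg/L.
Outfall 2: combined Q = 464.7 L/s; C = (427.9·1.936 + 36.80·13.50)/464.7 = 2.852 mg/L.

2.85 mg/L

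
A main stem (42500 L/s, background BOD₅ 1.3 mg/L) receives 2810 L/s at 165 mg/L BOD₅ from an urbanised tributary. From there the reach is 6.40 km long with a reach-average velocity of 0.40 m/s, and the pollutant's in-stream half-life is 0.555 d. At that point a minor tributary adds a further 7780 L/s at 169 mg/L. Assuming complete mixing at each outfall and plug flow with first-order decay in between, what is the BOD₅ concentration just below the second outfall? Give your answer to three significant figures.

32.5 mg/L

After mixing, C = (42500·1.300 + 2810·165.0) / 45310 = 518900/45310 = 11.45 mg/L; combined flow 45310 L/s.
Travel time t = 6.40·1000 / 0.40 = 16000 s = 4.444 h.
Half-life 0.555 d → k = ln 2 / 0.555 = 1.249 d⁻¹.
Applying C = C₀e^(−kt): 11.45 × 0.7935 = 9.088 mg/L.
At the second outfall, C = (45310·9.088 + 7780·169.0) / (45310 + 7780) = 32.52 mg/L.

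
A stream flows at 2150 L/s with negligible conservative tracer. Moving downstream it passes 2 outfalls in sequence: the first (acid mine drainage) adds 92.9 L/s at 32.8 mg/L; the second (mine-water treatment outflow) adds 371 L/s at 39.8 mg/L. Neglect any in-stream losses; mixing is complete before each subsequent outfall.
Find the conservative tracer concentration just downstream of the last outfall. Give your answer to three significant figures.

After outfall 1: Q = 2150 + 92.90 = 2243 L/s; C = (2150·0 + 92.90·32.80)/2243 = 1.359 mg/L.
After outfall 2: Q = 2243 + 371.0 = 2614 L/s; C = (2243·1.359 + 371.0·39.80)/2614 = 6.815 mg/L.

6.81 mg/L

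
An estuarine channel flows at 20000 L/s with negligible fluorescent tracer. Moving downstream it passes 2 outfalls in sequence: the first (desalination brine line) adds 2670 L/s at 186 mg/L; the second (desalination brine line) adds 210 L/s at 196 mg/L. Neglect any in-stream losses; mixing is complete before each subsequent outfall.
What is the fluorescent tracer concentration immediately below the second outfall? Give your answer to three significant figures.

Below outfall 1: Q → 22670 L/s, C = (20000·0 + 2670·186.0)/22670 = 21.91 mg/L.
Below outfall 2: Q → 22880 L/s, C = (22670·21.91 + 210.0·196.0)/22880 = 23.50 mg/L.

23.5 mg/L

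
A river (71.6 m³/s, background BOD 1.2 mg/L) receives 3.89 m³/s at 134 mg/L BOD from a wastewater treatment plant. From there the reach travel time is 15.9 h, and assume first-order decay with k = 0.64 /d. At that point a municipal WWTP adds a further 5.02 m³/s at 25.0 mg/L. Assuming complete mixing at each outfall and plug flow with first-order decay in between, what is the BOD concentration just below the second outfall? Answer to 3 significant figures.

6.49 mg/L

Flow-weighted average: C = (71.60·1.200 + 3.890·134.0) / 75.49 = 607.2/75.49 = 8.043 mg/L; combined flow 75.49 m³/s.
Decay over the reach: 8.043·exp(−kt) = 8.043·0.6544 = 5.264 mg/L.
At the second outfall, C = (75.49·5.264 + 5.020·25.00) / (75.49 + 5.020) = 6.494 mg/L.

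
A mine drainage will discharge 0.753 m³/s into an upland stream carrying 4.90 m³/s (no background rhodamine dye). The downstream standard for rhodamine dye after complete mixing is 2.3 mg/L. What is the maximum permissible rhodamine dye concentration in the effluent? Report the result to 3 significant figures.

At the limit, (Qr·Cr + Qe·Cₑ)/(Qr + Qe) = 2.3:
Cₑ = (5.653·2.3 − 4.900·0) / 0.7530 = 17.27 mg/L.

17.3 mg/L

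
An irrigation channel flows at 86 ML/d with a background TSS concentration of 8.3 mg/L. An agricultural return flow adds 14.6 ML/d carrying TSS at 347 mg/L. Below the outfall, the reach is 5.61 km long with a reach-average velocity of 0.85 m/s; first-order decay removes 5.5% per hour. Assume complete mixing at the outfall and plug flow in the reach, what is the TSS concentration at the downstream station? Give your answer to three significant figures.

Conservation of mass: C = (86.00·8.300 + 14.60·347.0) / 100.6 = 5780/100.6 = 57.46 mg/L.
Travel time t = 5.61·1000 / 0.85 = 6600 s = 1.833 h.
5.5%/h lost → k = −ln(1 − 0.055) = 0.05657 h⁻¹.
After decay, C = 57.46 × e^(−kt) = 57.46 × 0.9015 = 51.80 mg/L.

51.8 mg/L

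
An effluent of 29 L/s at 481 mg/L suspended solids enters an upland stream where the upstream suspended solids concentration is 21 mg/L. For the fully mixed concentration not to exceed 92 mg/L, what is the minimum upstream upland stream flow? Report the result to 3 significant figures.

159 L/s

Set C_mix = 92: (Q·21.00 + 29.00·481.0) / (Q + 29.00) = 92
→ Q = 29.00·(481.0 − 92)/(92 − 21.00) = 158.9 L/s.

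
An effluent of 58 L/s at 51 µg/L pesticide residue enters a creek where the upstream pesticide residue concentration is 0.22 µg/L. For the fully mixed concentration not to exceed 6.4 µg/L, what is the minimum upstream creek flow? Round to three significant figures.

Set C_mix = 6.4: (Q·0.2200 + 58.00·51.00) / (Q + 58.00) = 6.4
→ Q = 58.00·(51.00 − 6.4)/(6.4 − 0.2200) = 418.6 L/s.

419 L/s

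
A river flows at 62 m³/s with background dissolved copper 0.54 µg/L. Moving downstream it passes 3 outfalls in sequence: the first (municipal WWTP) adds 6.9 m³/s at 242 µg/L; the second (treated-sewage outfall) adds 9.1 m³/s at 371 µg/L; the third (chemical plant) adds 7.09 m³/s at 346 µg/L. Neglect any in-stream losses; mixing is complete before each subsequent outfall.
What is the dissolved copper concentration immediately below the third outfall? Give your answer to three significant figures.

88.5 µg/L

Outfall 1: combined Q = 68.90 m³/s; C = (62.00·0.5400 + 6.900·242.0)/68.90 = 24.72 µg/L.
Outfall 2: combined Q = 78.00 m³/s; C = (68.90·24.72 + 9.100·371.0)/78.00 = 65.12 µg/L.
Outfall 3: combined Q = 85.09 m³/s; C = (78.00·65.12 + 7.090·346.0)/85.09 = 88.52 µg/L.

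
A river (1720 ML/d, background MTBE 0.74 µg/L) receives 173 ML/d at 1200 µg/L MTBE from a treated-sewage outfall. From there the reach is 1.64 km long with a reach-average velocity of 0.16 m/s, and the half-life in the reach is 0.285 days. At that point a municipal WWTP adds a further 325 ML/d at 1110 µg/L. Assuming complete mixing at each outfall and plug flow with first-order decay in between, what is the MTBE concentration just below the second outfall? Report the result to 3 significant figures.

233 µg/L

Mixed concentration C = ΣQC/ΣQ = (1720·0.7400 + 173.0·1200) / 1893 = 208900/1893 = 110.3 µg/L; combined flow 1893 ML/d.
Travel time t = 1.64·1000 / 0.16 = 10250 s = 2.847 h.
Half-life 0.285 d → k = ln 2 / 0.285 = 2.432 d⁻¹.
Decay over the reach: 110.3·exp(−kt) = 110.3·0.7494 = 82.68 µg/L.
At the second outfall, C = (1893·82.68 + 325.0·1110) / (1893 + 325.0) = 233.2 µg/L.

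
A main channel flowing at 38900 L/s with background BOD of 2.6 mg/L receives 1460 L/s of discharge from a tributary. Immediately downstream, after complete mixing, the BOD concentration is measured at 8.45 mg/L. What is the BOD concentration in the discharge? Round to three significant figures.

164 mg/L

Mass balance: 38900·2.600 + 1460·Cₑ = 40360·8.450
→ Cₑ = (40360·8.450 − 38900·2.600) / 1460 = 164.3 mg/L.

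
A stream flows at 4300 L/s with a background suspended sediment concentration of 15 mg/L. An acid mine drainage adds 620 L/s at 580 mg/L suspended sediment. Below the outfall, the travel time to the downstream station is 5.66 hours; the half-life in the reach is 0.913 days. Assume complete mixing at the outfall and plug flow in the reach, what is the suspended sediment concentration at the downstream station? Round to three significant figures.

72.1 mg/L

Flow-weighted average: C = (4300·15.00 + 620.0·580.0) / 4920 = 424100/4920 = 86.20 mg/L.
Half-life 0.913 d → k = ln 2 / 0.913 = 0.7592 d⁻¹.
Decay over the reach: 86.20·exp(−kt) = 86.20·0.8361 = 72.07 mg/L.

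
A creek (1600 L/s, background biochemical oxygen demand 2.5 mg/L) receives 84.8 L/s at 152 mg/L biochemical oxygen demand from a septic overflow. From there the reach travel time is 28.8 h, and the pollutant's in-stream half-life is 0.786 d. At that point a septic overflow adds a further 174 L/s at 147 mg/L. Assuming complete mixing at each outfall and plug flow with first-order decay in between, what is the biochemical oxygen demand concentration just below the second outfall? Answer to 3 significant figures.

Flow-weighted average: C = (1600·2.500 + 84.80·152.0) / 1685 = 16890/1685 = 10.02 mg/L; combined flow 1685 L/s.
Half-life 0.786 d → k = ln 2 / 0.786 = 0.8819 d⁻¹.
After decay, C = 10.02 × e^(−kt) = 10.02 × 0.3471 = 3.479 mg/L.
At the second outfall, C = (1685·3.479 + 174.0·147.0) / (1685 + 174.0) = 16.91 mg/L.

16.9 mg/L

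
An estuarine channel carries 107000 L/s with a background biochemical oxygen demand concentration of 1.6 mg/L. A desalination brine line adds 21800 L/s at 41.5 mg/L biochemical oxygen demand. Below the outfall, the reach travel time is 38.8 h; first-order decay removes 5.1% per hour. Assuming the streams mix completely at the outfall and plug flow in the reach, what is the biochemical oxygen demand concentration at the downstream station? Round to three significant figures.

1.10 mg/L

After mixing, C = (107000·1.600 + 21800·41.50) / 128800 = 1076000/128800 = 8.353 mg/L.
5.1%/h lost → k = −ln(1 − 0.051) = 0.05235 h⁻¹.
Applying C = C₀e^(−kt): 8.353 × 0.1312 = 1.096 mg/L.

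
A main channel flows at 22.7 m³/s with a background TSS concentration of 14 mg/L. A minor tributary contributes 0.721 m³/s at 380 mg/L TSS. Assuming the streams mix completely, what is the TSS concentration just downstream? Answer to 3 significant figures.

Conservation of mass: C = (22.70·14.00 + 0.7210·380.0) / 23.42 = 591.8/23.42 = 25.27 mg/L.

25.3 mg/L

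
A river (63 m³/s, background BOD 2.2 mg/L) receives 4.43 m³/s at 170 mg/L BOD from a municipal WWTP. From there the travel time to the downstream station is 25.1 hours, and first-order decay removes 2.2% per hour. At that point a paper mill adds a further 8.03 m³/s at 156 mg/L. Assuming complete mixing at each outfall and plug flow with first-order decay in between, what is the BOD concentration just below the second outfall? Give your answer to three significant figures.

23.4 mg/L

After mixing, C = (63.00·2.200 + 4.430·170.0) / 67.43 = 891.7/67.43 = 13.22 mg/L; combined flow 67.43 m³/s.
2.2%/h lost → k = −ln(1 − 0.022) = 0.02225 h⁻¹.
Decay over the reach: 13.22·exp(−kt) = 13.22·0.5721 = 7.566 mg/L.
At the second outfall, C = (67.43·7.566 + 8.030·156.0) / (67.43 + 8.030) = 23.36 mg/L.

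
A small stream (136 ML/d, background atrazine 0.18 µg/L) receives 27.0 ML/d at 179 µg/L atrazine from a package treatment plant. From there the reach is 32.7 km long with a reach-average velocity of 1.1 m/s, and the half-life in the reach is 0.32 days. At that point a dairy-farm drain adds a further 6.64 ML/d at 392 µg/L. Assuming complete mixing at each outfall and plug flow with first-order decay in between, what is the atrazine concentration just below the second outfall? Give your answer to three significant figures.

28.9 µg/L

Flow-weighted average: C = (136.0·0.1800 + 27.00·179.0) / 163.0 = 4857/163.0 = 29.80 µg/L; combined flow 163.0 ML/d.
Travel time t = 32.7·1000 / 1.1 = 29730 s = 8.258 h.
Half-life 0.32 d → k = ln 2 / 0.32 = 2.166 d⁻¹.
First-order decay: C = 29.80·exp(−k·t) = 29.80·0.4746 = 14.14 µg/L.
At the second outfall, C = (163.0·14.14 + 6.640·392.0) / (163.0 + 6.640) = 28.93 µg/L.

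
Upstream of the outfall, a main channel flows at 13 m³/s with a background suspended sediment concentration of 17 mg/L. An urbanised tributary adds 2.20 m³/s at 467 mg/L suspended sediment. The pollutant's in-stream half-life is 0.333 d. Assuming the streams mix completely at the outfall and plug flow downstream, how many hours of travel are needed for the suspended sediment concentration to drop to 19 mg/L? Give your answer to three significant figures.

16.9 h

Conservation of mass: C = (13.00·17.00 + 2.200·467.0) / 15.20 = 1248/15.20 = 82.13 mg/L.
Half-life 0.333 d → k = ln 2 / 0.333 = 2.082 d⁻¹.
82.13·exp(−k·t) = 19 → t = ln(82.13/19)/k = 60760 s = 16.88 h.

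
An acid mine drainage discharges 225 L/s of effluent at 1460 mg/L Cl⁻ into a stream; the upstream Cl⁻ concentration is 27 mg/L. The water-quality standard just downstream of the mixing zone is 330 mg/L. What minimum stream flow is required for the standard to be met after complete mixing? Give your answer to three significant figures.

839 L/s

Set C_mix = 330: (Q·27.00 + 225.0·1460) / (Q + 225.0) = 330
→ Q = 225.0·(1460 − 330)/(330 − 27.00) = 839.1 L/s.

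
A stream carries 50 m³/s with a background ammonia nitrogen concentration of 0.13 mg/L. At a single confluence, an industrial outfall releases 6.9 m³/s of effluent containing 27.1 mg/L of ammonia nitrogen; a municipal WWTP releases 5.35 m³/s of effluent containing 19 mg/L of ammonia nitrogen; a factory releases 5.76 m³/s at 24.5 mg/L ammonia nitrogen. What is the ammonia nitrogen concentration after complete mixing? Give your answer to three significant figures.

6.41 mg/L

Mass balance: C = (50.00·0.1300 + 6.900·27.10 + 5.350·19.00 + 5.760·24.50) / 68.01 = 436.3/68.01 = 6.415 mg/L.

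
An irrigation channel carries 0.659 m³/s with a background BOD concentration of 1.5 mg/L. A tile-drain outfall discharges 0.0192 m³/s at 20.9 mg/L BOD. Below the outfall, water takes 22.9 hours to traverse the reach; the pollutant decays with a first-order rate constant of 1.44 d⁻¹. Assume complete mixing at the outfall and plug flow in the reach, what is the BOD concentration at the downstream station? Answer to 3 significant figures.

0.519 mg/L

Conservation of mass: C = (0.6590·1.500 + 0.01920·20.90) / 0.6782 = 1.390/0.6782 = 2.049 mg/L.
First-order decay: C = 2.049·exp(−k·t) = 2.049·0.2531 = 0.5186 mg/L.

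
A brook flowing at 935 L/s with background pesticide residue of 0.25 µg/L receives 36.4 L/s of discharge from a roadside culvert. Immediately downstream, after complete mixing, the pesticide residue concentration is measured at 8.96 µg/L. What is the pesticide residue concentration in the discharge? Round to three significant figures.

233 µg/L

Mass balance: 935.0·0.2500 + 36.40·Cₑ = 971.4·8.960
→ Cₑ = (971.4·8.960 − 935.0·0.2500) / 36.40 = 232.7 µg/L.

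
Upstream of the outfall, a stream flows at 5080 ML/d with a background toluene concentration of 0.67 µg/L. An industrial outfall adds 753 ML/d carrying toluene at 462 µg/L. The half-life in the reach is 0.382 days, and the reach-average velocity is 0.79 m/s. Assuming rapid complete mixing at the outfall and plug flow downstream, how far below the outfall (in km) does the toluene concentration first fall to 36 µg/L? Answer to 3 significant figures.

19.4 km

Conservation of mass: C = (5080·0.6700 + 753.0·462.0) / 5833 = 351300/5833 = 60.22 µg/L.
Half-life 0.382 d → k = ln 2 / 0.382 = 1.815 d⁻¹.
Set 60.22·exp(−k·t) = 36 → t = ln(60.22/36)/k = 24500 s = 6.806 h.
Distance = v·t = 0.79·24500 = 19360 m = 19.36 km.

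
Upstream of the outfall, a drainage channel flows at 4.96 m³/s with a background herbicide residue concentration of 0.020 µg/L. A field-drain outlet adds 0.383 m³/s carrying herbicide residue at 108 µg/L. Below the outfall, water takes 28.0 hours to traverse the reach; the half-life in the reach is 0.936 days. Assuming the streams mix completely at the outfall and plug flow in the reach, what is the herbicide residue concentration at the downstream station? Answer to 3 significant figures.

Flow-weighted average: C = (4.960·0.02000 + 0.3830·108.0) / 5.343 = 41.46/5.343 = 7.760 µg/L.
Half-life 0.936 d → k = ln 2 / 0.936 = 0.7405 d⁻¹.
First-order decay: C = 7.760·exp(−k·t) = 7.760·0.4215 = 3.271 µg/L.

3.27 µg/L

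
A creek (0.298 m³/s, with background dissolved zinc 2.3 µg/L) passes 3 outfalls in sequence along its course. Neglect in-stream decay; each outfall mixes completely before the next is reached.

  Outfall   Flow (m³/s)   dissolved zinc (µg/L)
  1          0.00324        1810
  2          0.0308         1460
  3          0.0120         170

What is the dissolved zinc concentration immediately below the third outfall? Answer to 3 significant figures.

Outfall 1: combined Q = 0.3012 m³/s; C = (0.2980·2.300 + 0.003240·1810)/0.3012 = 21.74 µg/L.
Outfall 2: combined Q = 0.3320 m³/s; C = (0.3012·21.74 + 0.03080·1460)/0.3320 = 155.2 µg/L.
Outfall 3: combined Q = 0.3440 m³/s; C = (0.3320·155.2 + 0.01200·170.0)/0.3440 = 155.7 µg/L.

156 µg/L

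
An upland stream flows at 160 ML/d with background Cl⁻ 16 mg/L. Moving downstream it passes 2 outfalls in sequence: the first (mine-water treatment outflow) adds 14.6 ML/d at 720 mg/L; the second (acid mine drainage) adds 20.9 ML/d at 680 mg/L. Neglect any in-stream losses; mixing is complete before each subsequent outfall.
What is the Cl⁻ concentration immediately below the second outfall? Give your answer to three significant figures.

140 mg/L

Outfall 1: combined Q = 174.6 ML/d; C = (160.0·16.00 + 14.60·720.0)/174.6 = 74.87 mg/L.
Outfall 2: combined Q = 195.5 ML/d; C = (174.6·74.87 + 20.90·680.0)/195.5 = 139.6 mg/L.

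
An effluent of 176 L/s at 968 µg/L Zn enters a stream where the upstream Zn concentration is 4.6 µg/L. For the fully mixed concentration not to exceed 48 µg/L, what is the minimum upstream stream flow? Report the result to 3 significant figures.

3730 L/s

Set C_mix = 48: (Q·4.600 + 176.0·968.0) / (Q + 176.0) = 48
→ Q = 176.0·(968.0 − 48)/(48 − 4.600) = 3731 L/s.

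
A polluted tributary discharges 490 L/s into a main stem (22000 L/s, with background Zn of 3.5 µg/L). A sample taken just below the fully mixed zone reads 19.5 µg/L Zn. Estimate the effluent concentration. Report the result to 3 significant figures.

Mass balance: 22000·3.500 + 490.0·Cₑ = 22490·19.50
→ Cₑ = (22490·19.50 − 22000·3.500) / 490.0 = 737.9 µg/L.

738 µg/L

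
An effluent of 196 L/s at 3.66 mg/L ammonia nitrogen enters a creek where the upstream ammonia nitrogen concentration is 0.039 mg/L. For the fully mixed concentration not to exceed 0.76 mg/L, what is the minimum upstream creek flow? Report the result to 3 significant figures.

788 L/s

Set C_mix = 0.76: (Q·0.03900 + 196.0·3.660) / (Q + 196.0) = 0.76
→ Q = 196.0·(3.660 − 0.76)/(0.76 − 0.03900) = 788.3 L/s.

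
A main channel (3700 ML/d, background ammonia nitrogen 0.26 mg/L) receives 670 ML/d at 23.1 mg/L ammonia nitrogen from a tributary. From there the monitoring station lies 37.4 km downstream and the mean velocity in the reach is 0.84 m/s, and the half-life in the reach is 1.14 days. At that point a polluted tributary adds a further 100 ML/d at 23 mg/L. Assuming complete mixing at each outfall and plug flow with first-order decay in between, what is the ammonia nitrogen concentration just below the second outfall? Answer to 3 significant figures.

Flow-weighted average: C = (3700·0.2600 + 670.0·23.10) / 4370 = 16440/4370 = 3.762 mg/L; combined flow 4370 ML/d.
Travel time t = 37.4·1000 / 0.84 = 44520 s = 12.37 h.
Half-life 1.14 d → k = ln 2 / 1.14 = 0.6080 d⁻¹.
First-order decay: C = 3.762·exp(−k·t) = 3.762·0.7310 = 2.750 mg/L.
Second outfall: C = (4370·2.750 + 100.0·23.00)/4470 = 3.203 mg/L.

3.20 mg/L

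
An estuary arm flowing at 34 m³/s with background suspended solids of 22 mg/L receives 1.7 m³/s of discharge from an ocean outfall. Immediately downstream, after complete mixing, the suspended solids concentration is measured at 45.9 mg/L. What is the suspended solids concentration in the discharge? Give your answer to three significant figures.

524 mg/L

Mass balance: 34.00·22.00 + 1.700·Cₑ = 35.70·45.90
→ Cₑ = (35.70·45.90 − 34.00·22.00) / 1.700 = 523.9 mg/L.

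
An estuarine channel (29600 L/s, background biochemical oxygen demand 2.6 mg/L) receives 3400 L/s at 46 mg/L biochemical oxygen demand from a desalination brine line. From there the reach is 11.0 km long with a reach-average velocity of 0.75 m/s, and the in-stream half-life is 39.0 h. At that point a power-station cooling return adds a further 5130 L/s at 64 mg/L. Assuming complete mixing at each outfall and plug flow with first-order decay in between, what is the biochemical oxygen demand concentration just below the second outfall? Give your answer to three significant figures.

14.3 mg/L

After mixing, C = (29600·2.600 + 3400·46.00) / 33000 = 233400/33000 = 7.072 mg/L; combined flow 33000 L/s.
Travel time t = 11.0·1000 / 0.75 = 14670 s = 4.074 h.
Half-life 39.0 h → k = ln 2 / 39.0 = 0.01777 h⁻¹ = 0.4266 d⁻¹.
After decay, C = 7.072 × e^(−kt) = 7.072 × 0.9302 = 6.578 mg/L.
At the second outfall, C = (33000·6.578 + 5130·64.00) / (33000 + 5130) = 14.30 mg/L.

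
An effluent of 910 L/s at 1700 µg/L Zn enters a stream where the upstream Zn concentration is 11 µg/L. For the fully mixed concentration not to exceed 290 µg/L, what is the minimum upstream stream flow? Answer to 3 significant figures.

Set C_mix = 290: (Q·11.00 + 910.0·1700) / (Q + 910.0) = 290
→ Q = 910.0·(1700 − 290)/(290 − 11.00) = 4599 L/s.

4600 L/s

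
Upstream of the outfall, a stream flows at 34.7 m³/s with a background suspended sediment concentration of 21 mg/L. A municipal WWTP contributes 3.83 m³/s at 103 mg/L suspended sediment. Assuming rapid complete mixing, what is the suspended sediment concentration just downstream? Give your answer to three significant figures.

29.2 mg/L

Mass balance: C = (34.70·21.00 + 3.830·103.0) / 38.53 = 1123/38.53 = 29.15 mg/L.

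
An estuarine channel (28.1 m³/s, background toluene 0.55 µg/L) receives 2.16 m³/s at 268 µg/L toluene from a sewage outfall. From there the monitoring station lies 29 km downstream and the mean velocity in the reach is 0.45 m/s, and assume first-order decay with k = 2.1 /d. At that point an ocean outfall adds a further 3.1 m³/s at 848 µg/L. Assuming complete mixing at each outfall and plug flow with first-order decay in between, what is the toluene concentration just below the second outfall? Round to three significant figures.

82.5 µg/L

Flow-weighted average: C = (28.10·0.5500 + 2.160·268.0) / 30.26 = 594.3/30.26 = 19.64 µg/L; combined flow 30.26 m³/s.
Travel time t = 29·1000 / 0.45 = 64440 s = 17.90 h.
Decay over the reach: 19.64·exp(−kt) = 19.64·0.2088 = 4.101 µg/L.
At the second outfall, C = (30.26·4.101 + 3.100·848.0) / (30.26 + 3.100) = 82.52 µg/L.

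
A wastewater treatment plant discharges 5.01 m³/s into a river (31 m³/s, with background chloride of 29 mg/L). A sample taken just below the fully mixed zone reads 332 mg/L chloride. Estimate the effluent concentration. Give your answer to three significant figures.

2210 mg/L

Mass balance: 31.00·29.00 + 5.010·Cₑ = 36.01·332.0
→ Cₑ = (36.01·332.0 − 31.00·29.00) / 5.010 = 2207 mg/L.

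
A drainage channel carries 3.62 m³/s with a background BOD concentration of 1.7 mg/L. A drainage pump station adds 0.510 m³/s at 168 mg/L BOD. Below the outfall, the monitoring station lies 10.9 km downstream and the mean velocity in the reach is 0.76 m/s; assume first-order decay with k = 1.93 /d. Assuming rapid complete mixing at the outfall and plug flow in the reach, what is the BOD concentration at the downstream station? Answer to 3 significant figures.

16.1 mg/L

After mixing, C = (3.620·1.700 + 0.5100·168.0) / 4.130 = 91.83/4.130 = 22.24 mg/L.
Travel time t = 10.9·1000 / 0.76 = 14340 s = 3.984 h.
First-order decay: C = 22.24·exp(−k·t) = 22.24·0.7259 = 16.14 mg/L.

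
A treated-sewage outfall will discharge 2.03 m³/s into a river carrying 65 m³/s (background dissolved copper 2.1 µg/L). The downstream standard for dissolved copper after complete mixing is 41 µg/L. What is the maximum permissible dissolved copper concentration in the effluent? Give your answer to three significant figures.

At the limit, (Qr·Cr + Qe·Cₑ)/(Qr + Qe) = 41:
Cₑ = (67.03·41 − 65.00·2.100) / 2.030 = 1287 µg/L.

1290 µg/L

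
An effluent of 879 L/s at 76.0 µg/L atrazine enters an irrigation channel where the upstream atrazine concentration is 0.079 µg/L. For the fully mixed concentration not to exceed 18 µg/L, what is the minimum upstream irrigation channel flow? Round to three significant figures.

2840 L/s

Set C_mix = 18: (Q·0.07900 + 879.0·76.00) / (Q + 879.0) = 18
→ Q = 879.0·(76.00 − 18)/(18 − 0.07900) = 2845 L/s.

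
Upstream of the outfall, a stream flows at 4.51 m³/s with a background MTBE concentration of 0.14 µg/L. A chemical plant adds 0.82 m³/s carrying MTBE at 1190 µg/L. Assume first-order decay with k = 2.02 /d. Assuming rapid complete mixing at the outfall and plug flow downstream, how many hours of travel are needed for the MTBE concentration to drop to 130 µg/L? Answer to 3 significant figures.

4.08 h

Flow-weighted average: C = (4.510·0.1400 + 0.8200·1190) / 5.330 = 976.4/5.330 = 183.2 µg/L.
183.2·exp(−k·t) = 130 → t = ln(183.2/130)/k = 14670 s = 4.075 h.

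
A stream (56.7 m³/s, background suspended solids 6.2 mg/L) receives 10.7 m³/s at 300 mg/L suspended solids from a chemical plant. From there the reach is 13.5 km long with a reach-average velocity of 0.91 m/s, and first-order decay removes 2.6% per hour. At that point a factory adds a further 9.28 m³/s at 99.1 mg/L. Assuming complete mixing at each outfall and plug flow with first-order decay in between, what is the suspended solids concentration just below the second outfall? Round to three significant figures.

53.7 mg/L

Mass balance: C = (56.70·6.200 + 10.70·300.0) / 67.40 = 3562/67.40 = 52.84 mg/L; combined flow 67.40 m³/s.
Travel time t = 13.5·1000 / 0.91 = 14840 s = 4.121 h.
2.6%/h lost → k = −ln(1 − 0.026) = 0.02634 h⁻¹.
After decay, C = 52.84 × e^(−kt) = 52.84 × 0.8971 = 47.41 mg/L.
Second outfall: C = (67.40·47.41 + 9.280·99.10)/76.68 = 53.66 mg/L.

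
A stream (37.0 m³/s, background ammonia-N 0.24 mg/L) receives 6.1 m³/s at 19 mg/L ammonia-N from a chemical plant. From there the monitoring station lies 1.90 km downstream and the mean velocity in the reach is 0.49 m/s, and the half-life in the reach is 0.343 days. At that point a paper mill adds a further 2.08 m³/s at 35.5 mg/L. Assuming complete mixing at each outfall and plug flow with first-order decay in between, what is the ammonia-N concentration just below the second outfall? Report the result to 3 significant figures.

4.16 mg/L

After mixing, C = (37.00·0.2400 + 6.100·19.00) / 43.10 = 124.8/43.10 = 2.895 mg/L; combined flow 43.10 m³/s.
Travel time t = 1.90·1000 / 0.49 = 3878 s = 1.077 h.
Half-life 0.343 d → k = ln 2 / 0.343 = 2.021 d⁻¹.
Applying C = C₀e^(−kt): 2.895 × 0.9133 = 2.644 mg/L.
Second outfall: C = (43.10·2.644 + 2.080·35.50)/45.18 = 4.157 mg/L.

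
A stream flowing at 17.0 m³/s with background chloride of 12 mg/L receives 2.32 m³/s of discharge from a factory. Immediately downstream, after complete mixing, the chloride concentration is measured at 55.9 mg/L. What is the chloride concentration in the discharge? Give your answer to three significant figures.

Mass balance: 17.00·12.00 + 2.320·Cₑ = 19.32·55.90
→ Cₑ = (19.32·55.90 − 17.00·12.00) / 2.320 = 377.6 mg/L.

378 mg/L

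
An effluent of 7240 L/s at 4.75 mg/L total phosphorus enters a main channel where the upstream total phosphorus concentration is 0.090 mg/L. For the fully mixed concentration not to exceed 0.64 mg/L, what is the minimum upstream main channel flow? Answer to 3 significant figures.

54100 L/s

Set C_mix = 0.64: (Q·0.09000 + 7240·4.750) / (Q + 7240) = 0.64
→ Q = 7240·(4.750 − 0.64)/(0.64 − 0.09000) = 54100 L/s.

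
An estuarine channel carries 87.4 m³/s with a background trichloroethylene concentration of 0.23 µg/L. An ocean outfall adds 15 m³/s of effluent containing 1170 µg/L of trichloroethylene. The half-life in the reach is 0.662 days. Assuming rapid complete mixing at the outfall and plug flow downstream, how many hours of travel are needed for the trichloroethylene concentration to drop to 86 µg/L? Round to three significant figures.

15.8 h

Conservation of mass: C = (87.40·0.2300 + 15.00·1170) / 102.4 = 17570/102.4 = 171.6 µg/L.
Half-life 0.662 d → k = ln 2 / 0.662 = 1.047 d⁻¹.
171.6·exp(−k·t) = 86 → t = ln(171.6/86)/k = 57000 s = 15.83 h.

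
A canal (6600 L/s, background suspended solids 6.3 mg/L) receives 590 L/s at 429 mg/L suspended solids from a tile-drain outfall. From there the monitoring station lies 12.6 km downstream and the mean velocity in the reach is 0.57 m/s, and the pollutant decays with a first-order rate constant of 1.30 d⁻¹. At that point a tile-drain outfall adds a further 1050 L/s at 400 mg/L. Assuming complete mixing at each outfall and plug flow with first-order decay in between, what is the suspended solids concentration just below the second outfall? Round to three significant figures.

76.6 mg/L

Conservation of mass: C = (6600·6.300 + 590.0·429.0) / 7190 = 294700/7190 = 40.99 mg/L; combined flow 7190 L/s.
Travel time t = 12.6·1000 / 0.57 = 22110 s = 6.140 h.
First-order decay: C = 40.99·exp(−k·t) = 40.99·0.7171 = 29.39 mg/L.
At the second outfall, C = (7190·29.39 + 1050·400.0) / (7190 + 1050) = 76.62 mg/L.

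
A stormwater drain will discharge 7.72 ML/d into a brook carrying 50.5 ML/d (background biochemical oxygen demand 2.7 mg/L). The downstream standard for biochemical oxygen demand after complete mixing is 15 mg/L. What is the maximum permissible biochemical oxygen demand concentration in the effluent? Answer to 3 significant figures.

At the limit, (Qr·Cr + Qe·Cₑ)/(Qr + Qe) = 15:
Cₑ = (58.22·15 − 50.50·2.700) / 7.720 = 95.46 mg/L.

95.5 mg/L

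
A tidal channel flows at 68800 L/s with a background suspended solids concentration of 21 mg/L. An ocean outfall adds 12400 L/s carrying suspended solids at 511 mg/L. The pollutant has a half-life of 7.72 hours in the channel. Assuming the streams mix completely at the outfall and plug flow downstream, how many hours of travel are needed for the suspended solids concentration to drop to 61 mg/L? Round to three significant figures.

5.03 h

Mass balance: C = (68800·21.00 + 12400·511.0) / 81200 = 7781000/81200 = 95.83 mg/L.
Half-life 7.72 h → k = ln 2 / 7.72 = 0.08979 h⁻¹ = 2.155 d⁻¹.
95.83·exp(−k·t) = 61 → t = ln(95.83/61)/k = 18110 s = 5.031 h.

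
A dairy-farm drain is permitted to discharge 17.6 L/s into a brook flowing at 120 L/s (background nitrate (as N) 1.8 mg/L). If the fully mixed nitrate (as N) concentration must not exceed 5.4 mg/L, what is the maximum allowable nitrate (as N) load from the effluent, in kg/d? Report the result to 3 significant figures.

Mass balance at the limit: 120.0·1.800 + 17.60·Cₑ = 137.6·5.4 → Cₑ = 29.95 mg/L.
17.60 L/s = 0.01760 m³/s. Load = 0.01760 m³/s × 29.95 g/m³ × 86 400 s/d = 45.54 kg/d.

45.5 kg/d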